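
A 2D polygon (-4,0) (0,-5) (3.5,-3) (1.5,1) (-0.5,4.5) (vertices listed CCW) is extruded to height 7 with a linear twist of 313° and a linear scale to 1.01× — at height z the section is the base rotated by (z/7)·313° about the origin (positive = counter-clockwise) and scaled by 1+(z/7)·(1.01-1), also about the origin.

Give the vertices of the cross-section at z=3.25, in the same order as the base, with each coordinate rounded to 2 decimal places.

t = z/height = 3.25/7 = 0.464286
s = 1 + (scale-1)·z/height = 1 + (1.01-1)·3.25/7 = 1.004643
θ = twist·z/height = 313°·3.25/7 = 145.3214° = 2.536337 rad
cos θ = -0.822357, sin θ = 0.568972 (intermediates below are computed at full precision and shown rounded to 5 d.p.)
v1: (-4,0) → rotate → (3.28943,-2.27589) → ×s → (3.30470,-2.28645) → (3.30,-2.29)
v2: (0,-5) → rotate → (2.84486,4.11178) → ×s → (2.85807,4.13087) → (2.86,4.13)
v3: (3.5,-3) → rotate → (-1.17133,4.45847) → ×s → (-1.17677,4.47917) → (-1.18,4.48)
v4: (1.5,1) → rotate → (-1.80251,0.03110) → ×s → (-1.81088,0.03125) → (-1.81,0.03)
v5: (-0.5,4.5) → rotate → (-2.14920,-3.98509) → ×s → (-2.15917,-4.00359) → (-2.16,-4.00)

Cross-section at z=3.25: (3.30,-2.29) (2.86,4.13) (-1.18,4.48) (-1.81,0.03) (-2.16,-4.00)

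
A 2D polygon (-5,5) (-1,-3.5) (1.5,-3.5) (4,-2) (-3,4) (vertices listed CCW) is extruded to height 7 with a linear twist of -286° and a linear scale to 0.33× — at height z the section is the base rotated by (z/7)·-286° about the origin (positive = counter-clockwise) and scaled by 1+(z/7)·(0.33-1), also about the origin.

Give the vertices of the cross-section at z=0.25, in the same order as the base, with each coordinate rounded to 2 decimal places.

Cross-section at z=0.25: (-3.94,5.67) (-1.57,-3.19) (0.84,-3.62) (3.50,-2.61) (-2.19,4.36)

t = z/height = 0.25/7 = 0.0357143
s = 1 + (scale-1)·z/height = 1 + (0.33-1)·0.25/7 = 0.976071
θ = twist·z/height = -286°·0.25/7 = -10.2143° = -0.178273 rad
cos θ = 0.984151, sin θ = -0.177330 (intermediates below are computed at full precision and shown rounded to 5 d.p.)
v1: (-5,5) → rotate → (-4.03411,5.80741) → ×s → (-3.93758,5.66844) → (-3.94,5.67)
v2: (-1,-3.5) → rotate → (-1.60481,-3.26720) → ×s → (-1.56641,-3.18902) → (-1.57,-3.19)
v3: (1.5,-3.5) → rotate → (0.85557,-3.71053) → ×s → (0.83510,-3.62174) → (0.84,-3.62)
v4: (4,-2) → rotate → (3.58195,-2.67762) → ×s → (3.49623,-2.61355) → (3.50,-2.61)
v5: (-3,4) → rotate → (-2.24313,4.46860) → ×s → (-2.18946,4.36167) → (-2.19,4.36)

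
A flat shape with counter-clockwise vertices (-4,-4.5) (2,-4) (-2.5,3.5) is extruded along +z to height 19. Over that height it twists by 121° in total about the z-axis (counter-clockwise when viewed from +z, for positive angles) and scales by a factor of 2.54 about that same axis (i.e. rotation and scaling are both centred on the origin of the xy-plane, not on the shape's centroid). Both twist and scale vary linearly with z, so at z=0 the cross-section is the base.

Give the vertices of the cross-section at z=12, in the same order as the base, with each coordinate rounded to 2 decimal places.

Cross-section at z=12: (6.78,-9.75) (8.60,1.98) (-7.87,-3.17)

t = z/height = 12/19 = 0.631579
s = 1 + (scale-1)·z/height = 1 + (2.54-1)·12/19 = 1.972632
θ = twist·z/height = 121°·12/19 = 76.4211° = 1.333799 rad
cos θ = 0.234785, sin θ = 0.972047 (intermediates below are computed at full precision and shown rounded to 5 d.p.)
v1: (-4,-4.5) → rotate → (3.43507,-4.94472) → ×s → (6.77613,-9.75411) → (6.78,-9.75)
v2: (2,-4) → rotate → (4.35776,1.00495) → ×s → (8.59625,1.98241) → (8.60,1.98)
v3: (-2.5,3.5) → rotate → (-3.98913,-1.60837) → ×s → (-7.86908,-3.17272) → (-7.87,-3.17)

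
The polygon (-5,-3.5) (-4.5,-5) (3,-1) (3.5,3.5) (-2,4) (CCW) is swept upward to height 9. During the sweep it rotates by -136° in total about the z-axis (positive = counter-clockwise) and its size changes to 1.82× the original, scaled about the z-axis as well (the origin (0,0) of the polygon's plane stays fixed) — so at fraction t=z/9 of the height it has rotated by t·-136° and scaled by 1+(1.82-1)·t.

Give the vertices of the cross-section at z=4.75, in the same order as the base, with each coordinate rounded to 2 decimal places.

Cross-section at z=4.75: (-7.00,5.24) (-8.82,3.88) (-0.02,-4.53) (6.33,-3.20) (4.55,4.51)

t = z/height = 4.75/9 = 0.527778
s = 1 + (scale-1)·z/height = 1 + (1.82-1)·4.75/9 = 1.432778
θ = twist·z/height = -136°·4.75/9 = -71.7778° = -1.252759 rad
cos θ = 0.312703, sin θ = -0.949851 (intermediates below are computed at full precision and shown rounded to 5 d.p.)
v1: (-5,-3.5) → rotate → (-4.88799,3.65479) → ×s → (-7.00341,5.23651) → (-7.00,5.24)
v2: (-4.5,-5) → rotate → (-6.15642,2.71081) → ×s → (-8.82078,3.88399) → (-8.82,3.88)
v3: (3,-1) → rotate → (-0.01174,-3.16226) → ×s → (-0.01682,-4.53081) → (-0.02,-4.53)
v4: (3.5,3.5) → rotate → (4.41894,-2.23002) → ×s → (6.33136,-3.19512) → (6.33,-3.20)
v5: (-2,4) → rotate → (3.17400,3.15052) → ×s → (4.54763,4.51399) → (4.55,4.51)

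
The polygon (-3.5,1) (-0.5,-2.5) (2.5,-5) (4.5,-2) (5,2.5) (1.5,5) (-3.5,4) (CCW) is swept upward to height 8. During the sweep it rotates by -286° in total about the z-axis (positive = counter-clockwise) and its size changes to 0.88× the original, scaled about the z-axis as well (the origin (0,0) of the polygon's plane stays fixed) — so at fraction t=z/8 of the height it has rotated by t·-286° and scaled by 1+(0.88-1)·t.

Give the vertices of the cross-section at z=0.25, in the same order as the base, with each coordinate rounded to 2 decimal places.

t = z/height = 0.25/8 = 0.03125
s = 1 + (scale-1)·z/height = 1 + (0.88-1)·0.25/8 = 0.996250
θ = twist·z/height = -286°·0.25/8 = -8.9375° = -0.155989 rad
cos θ = 0.987858, sin θ = -0.155357 (intermediates below are computed at full precision and shown rounded to 5 d.p.)
v1: (-3.5,1) → rotate → (-3.30215,1.53161) → ×s → (-3.28976,1.52586) → (-3.29,1.53)
v2: (-0.5,-2.5) → rotate → (-0.88232,-2.39197) → ×s → (-0.87901,-2.38300) → (-0.88,-2.38)
v3: (2.5,-5) → rotate → (1.69286,-5.32768) → ×s → (1.68651,-5.30771) → (1.69,-5.31)
v4: (4.5,-2) → rotate → (4.13465,-2.67482) → ×s → (4.11914,-2.66479) → (4.12,-2.66)
v5: (5,2.5) → rotate → (5.32768,1.69286) → ×s → (5.30771,1.68651) → (5.31,1.69)
v6: (1.5,5) → rotate → (2.25857,4.70626) → ×s → (2.25010,4.68861) → (2.25,4.69)
v7: (-3.5,4) → rotate → (-2.83608,4.49518) → ×s → (-2.82544,4.47833) → (-2.83,4.48)

Cross-section at z=0.25: (-3.29,1.53) (-0.88,-2.38) (1.69,-5.31) (4.12,-2.66) (5.31,1.69) (2.25,4.69) (-2.83,4.48)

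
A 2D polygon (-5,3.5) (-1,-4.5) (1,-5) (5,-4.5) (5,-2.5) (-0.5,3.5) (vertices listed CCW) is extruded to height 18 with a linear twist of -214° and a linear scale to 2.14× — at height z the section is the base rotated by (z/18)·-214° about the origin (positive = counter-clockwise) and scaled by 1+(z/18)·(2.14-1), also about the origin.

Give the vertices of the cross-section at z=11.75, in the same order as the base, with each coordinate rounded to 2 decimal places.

t = z/height = 11.75/18 = 0.652778
s = 1 + (scale-1)·z/height = 1 + (2.14-1)·11.75/18 = 1.744167
θ = twist·z/height = -214°·11.75/18 = -139.6944° = -2.438128 rad
cos θ = -0.762606, sin θ = -0.646864 (intermediates below are computed at full precision and shown rounded to 5 d.p.)
v1: (-5,3.5) → rotate → (6.07705,0.56520) → ×s → (10.59939,0.98580) → (10.60,0.99)
v2: (-1,-4.5) → rotate → (-2.14828,4.07859) → ×s → (-3.74696,7.11374) → (-3.75,7.11)
v3: (1,-5) → rotate → (-3.99692,3.16616) → ×s → (-6.97130,5.52232) → (-6.97,5.52)
v4: (5,-4.5) → rotate → (-6.72391,0.19741) → ×s → (-11.72763,0.34431) → (-11.73,0.34)
v5: (5,-2.5) → rotate → (-5.43019,-1.32780) → ×s → (-9.47115,-2.31591) → (-9.47,-2.32)
v6: (-0.5,3.5) → rotate → (2.64533,-2.34569) → ×s → (4.61389,-4.09127) → (4.61,-4.09)

Cross-section at z=11.75: (10.60,0.99) (-3.75,7.11) (-6.97,5.52) (-11.73,0.34) (-9.47,-2.32) (4.61,-4.09)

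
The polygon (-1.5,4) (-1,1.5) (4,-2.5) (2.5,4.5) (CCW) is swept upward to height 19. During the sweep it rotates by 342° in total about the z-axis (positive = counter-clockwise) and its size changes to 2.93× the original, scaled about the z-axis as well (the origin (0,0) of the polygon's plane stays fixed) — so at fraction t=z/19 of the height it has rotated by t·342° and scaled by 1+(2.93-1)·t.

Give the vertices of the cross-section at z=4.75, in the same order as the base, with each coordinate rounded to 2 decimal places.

t = z/height = 4.75/19 = 0.25
s = 1 + (scale-1)·z/height = 1 + (2.93-1)·4.75/19 = 1.482500
θ = twist·z/height = 342°·4.75/19 = 85.5000° = 1.492257 rad
cos θ = 0.078459, sin θ = 0.996917 (intermediates below are computed at full precision and shown rounded to 5 d.p.)
v1: (-1.5,4) → rotate → (-4.10536,-1.18154) → ×s → (-6.08619,-1.75163) → (-6.09,-1.75)
v2: (-1,1.5) → rotate → (-1.57384,-0.87923) → ×s → (-2.33321,-1.30346) → (-2.33,-1.30)
v3: (4,-2.5) → rotate → (2.80613,3.79152) → ×s → (4.16009,5.62093) → (4.16,5.62)
v4: (2.5,4.5) → rotate → (-4.28998,2.84536) → ×s → (-6.35990,4.21825) → (-6.36,4.22)

Cross-section at z=4.75: (-6.09,-1.75) (-2.33,-1.30) (4.16,5.62) (-6.36,4.22)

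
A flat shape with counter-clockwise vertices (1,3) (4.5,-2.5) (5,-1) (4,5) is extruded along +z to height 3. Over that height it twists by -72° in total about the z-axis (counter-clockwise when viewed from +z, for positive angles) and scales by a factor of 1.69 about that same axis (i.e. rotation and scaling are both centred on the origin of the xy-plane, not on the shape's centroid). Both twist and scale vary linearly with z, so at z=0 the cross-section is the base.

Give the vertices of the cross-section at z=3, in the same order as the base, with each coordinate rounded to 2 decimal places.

t = z/height = 3/3 = 1
s = 1 + (scale-1)·z/height = 1 + (1.69-1)·3/3 = 1.690000
θ = twist·z/height = -72°·3/3 = -72.0000° = -1.256637 rad
cos θ = 0.309017, sin θ = -0.951057 (intermediates below are computed at full precision and shown rounded to 5 d.p.)
v1: (1,3) → rotate → (3.16219,-0.02401) → ×s → (5.34410,-0.04057) → (5.34,-0.04)
v2: (4.5,-2.5) → rotate → (-0.98706,-5.05230) → ×s → (-1.66814,-8.53838) → (-1.67,-8.54)
v3: (5,-1) → rotate → (0.59403,-5.06430) → ×s → (1.00391,-8.55867) → (1.00,-8.56)
v4: (4,5) → rotate → (5.99135,-2.25914) → ×s → (10.12538,-3.81795) → (10.13,-3.82)

Cross-section at z=3: (5.34,-0.04) (-1.67,-8.54) (1.00,-8.56) (10.13,-3.82)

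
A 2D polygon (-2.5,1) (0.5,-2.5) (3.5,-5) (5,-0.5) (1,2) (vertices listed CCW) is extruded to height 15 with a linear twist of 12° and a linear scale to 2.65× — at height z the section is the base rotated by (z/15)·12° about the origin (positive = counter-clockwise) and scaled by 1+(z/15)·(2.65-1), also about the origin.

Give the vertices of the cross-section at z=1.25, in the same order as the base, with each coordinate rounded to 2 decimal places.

Cross-section at z=1.25: (-2.86,1.09) (0.62,-2.83) (4.08,-5.62) (5.70,-0.47) (1.10,2.29)

t = z/height = 1.25/15 = 0.0833333
s = 1 + (scale-1)·z/height = 1 + (2.65-1)·1.25/15 = 1.137500
θ = twist·z/height = 12°·1.25/15 = 1.0000° = 0.017453 rad
cos θ = 0.999848, sin θ = 0.017452 (intermediates below are computed at full precision and shown rounded to 5 d.p.)
v1: (-2.5,1) → rotate → (-2.51707,0.95622) → ×s → (-2.86317,1.08770) → (-2.86,1.09)
v2: (0.5,-2.5) → rotate → (0.54355,-2.49089) → ×s → (0.61829,-2.83339) → (0.62,-2.83)
v3: (3.5,-5) → rotate → (3.58673,-4.93816) → ×s → (4.07990,-5.61715) → (4.08,-5.62)
v4: (5,-0.5) → rotate → (5.00796,-0.41266) → ×s → (5.69656,-0.46940) → (5.70,-0.47)
v5: (1,2) → rotate → (0.96494,2.01715) → ×s → (1.09762,2.29451) → (1.10,2.29)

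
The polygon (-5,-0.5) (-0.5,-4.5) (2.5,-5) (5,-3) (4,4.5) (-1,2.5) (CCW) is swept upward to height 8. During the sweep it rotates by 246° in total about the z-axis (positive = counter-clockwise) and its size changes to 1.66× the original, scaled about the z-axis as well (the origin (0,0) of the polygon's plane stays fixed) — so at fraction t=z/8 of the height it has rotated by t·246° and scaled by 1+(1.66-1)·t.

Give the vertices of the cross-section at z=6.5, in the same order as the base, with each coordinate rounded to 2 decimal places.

Cross-section at z=6.5: (6.96,3.33) (-1.63,6.76) (-6.22,5.92) (-8.79,1.72) (-3.43,-8.59) (2.75,-3.09)

t = z/height = 6.5/8 = 0.8125
s = 1 + (scale-1)·z/height = 1 + (1.66-1)·6.5/8 = 1.536250
θ = twist·z/height = 246°·6.5/8 = 199.8750° = 3.488477 rad
cos θ = -0.940437, sin θ = -0.339969 (intermediates below are computed at full precision and shown rounded to 5 d.p.)
v1: (-5,-0.5) → rotate → (4.53220,2.17006) → ×s → (6.96259,3.33376) → (6.96,3.33)
v2: (-0.5,-4.5) → rotate → (-1.05964,4.40195) → ×s → (-1.62788,6.76249) → (-1.63,6.76)
v3: (2.5,-5) → rotate → (-4.05094,3.85226) → ×s → (-6.22325,5.91803) → (-6.22,5.92)
v4: (5,-3) → rotate → (-5.72209,1.12146) → ×s → (-8.79056,1.72285) → (-8.79,1.72)
v5: (4,4.5) → rotate → (-2.23188,-5.59184) → ×s → (-3.42873,-8.59047) → (-3.43,-8.59)
v6: (-1,2.5) → rotate → (1.79036,-2.01112) → ×s → (2.75044,-3.08959) → (2.75,-3.09)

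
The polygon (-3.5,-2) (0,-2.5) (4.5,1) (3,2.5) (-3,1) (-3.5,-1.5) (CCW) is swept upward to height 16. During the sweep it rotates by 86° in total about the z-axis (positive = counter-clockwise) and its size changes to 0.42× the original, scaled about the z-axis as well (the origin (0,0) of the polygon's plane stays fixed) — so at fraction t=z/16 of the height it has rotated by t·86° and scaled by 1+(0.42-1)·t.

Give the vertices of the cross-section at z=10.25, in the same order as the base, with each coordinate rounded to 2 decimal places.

t = z/height = 10.25/16 = 0.640625
s = 1 + (scale-1)·z/height = 1 + (0.42-1)·10.25/16 = 0.628438
θ = twist·z/height = 86°·10.25/16 = 55.0938° = 0.961567 rad
cos θ = 0.572235, sin θ = 0.820089 (intermediates below are computed at full precision and shown rounded to 5 d.p.)
v1: (-3.5,-2) → rotate → (-0.36264,-4.01478) → ×s → (-0.22790,-2.52304) → (-0.23,-2.52)
v2: (0,-2.5) → rotate → (2.05022,-1.43059) → ×s → (1.28844,-0.89904) → (1.29,-0.90)
v3: (4.5,1) → rotate → (1.75497,4.26264) → ×s → (1.10289,2.67880) → (1.10,2.68)
v4: (3,2.5) → rotate → (-0.33352,3.89086) → ×s → (-0.20959,2.44516) → (-0.21,2.45)
v5: (-3,1) → rotate → (-2.53680,-1.88803) → ×s → (-1.59422,-1.18651) → (-1.59,-1.19)
v6: (-3.5,-1.5) → rotate → (-0.77269,-3.72867) → ×s → (-0.48559,-2.34323) → (-0.49,-2.34)

Cross-section at z=10.25: (-0.23,-2.52) (1.29,-0.90) (1.10,2.68) (-0.21,2.45) (-1.59,-1.19) (-0.49,-2.34)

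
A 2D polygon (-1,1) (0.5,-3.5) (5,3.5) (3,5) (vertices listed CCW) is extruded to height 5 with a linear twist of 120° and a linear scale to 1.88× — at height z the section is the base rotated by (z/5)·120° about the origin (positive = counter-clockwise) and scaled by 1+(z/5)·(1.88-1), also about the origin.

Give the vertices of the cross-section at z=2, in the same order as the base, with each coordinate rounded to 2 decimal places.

Cross-section at z=2: (-1.91,-0.10) (3.97,-2.66) (1.01,8.19) (-2.31,7.54)

t = z/height = 2/5 = 0.4
s = 1 + (scale-1)·z/height = 1 + (1.88-1)·2/5 = 1.352000
θ = twist·z/height = 120°·2/5 = 48.0000° = 0.837758 rad
cos θ = 0.669131, sin θ = 0.743145 (intermediates below are computed at full precision and shown rounded to 5 d.p.)
v1: (-1,1) → rotate → (-1.41228,-0.07401) → ×s → (-1.90940,-0.10007) → (-1.91,-0.10)
v2: (0.5,-3.5) → rotate → (2.93557,-1.97038) → ×s → (3.96889,-2.66396) → (3.97,-2.66)
v3: (5,3.5) → rotate → (0.74465,6.05768) → ×s → (1.00676,8.18999) → (1.01,8.19)
v4: (3,5) → rotate → (-1.70833,5.57509) → ×s → (-2.30967,7.53752) → (-2.31,7.54)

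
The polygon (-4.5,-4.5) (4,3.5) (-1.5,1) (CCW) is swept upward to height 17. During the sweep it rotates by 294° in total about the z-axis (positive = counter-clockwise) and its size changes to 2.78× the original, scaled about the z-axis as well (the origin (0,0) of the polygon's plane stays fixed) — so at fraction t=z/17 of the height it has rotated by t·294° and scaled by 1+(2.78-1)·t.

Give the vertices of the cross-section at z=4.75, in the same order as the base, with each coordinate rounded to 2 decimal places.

Cross-section at z=4.75: (5.75,-7.60) (-4.37,6.65) (-1.79,-2.02)

t = z/height = 4.75/17 = 0.279412
s = 1 + (scale-1)·z/height = 1 + (2.78-1)·4.75/17 = 1.497353
θ = twist·z/height = 294°·4.75/17 = 82.1471° = 1.433737 rad
cos θ = 0.136631, sin θ = 0.990622 (intermediates below are computed at full precision and shown rounded to 5 d.p.)
v1: (-4.5,-4.5) → rotate → (3.84296,-5.07264) → ×s → (5.75427,-7.59553) → (5.75,-7.60)
v2: (4,3.5) → rotate → (-2.92065,4.44070) → ×s → (-4.37325,6.64929) → (-4.37,6.65)
v3: (-1.5,1) → rotate → (-1.19557,-1.34930) → ×s → (-1.79019,-2.02038) → (-1.79,-2.02)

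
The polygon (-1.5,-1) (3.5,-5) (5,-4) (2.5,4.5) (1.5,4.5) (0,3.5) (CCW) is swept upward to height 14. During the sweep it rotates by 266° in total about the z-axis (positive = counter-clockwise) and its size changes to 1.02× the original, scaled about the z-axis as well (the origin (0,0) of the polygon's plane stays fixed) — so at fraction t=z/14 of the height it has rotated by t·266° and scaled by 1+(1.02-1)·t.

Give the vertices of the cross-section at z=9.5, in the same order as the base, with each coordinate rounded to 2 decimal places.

t = z/height = 9.5/14 = 0.678571
s = 1 + (scale-1)·z/height = 1 + (1.02-1)·9.5/14 = 1.013571
θ = twist·z/height = 266°·9.5/14 = 180.5000° = 3.150319 rad
cos θ = -0.999962, sin θ = -0.008727 (intermediates below are computed at full precision and shown rounded to 5 d.p.)
v1: (-1.5,-1) → rotate → (1.49122,1.01305) → ×s → (1.51145,1.02680) → (1.51,1.03)
v2: (3.5,-5) → rotate → (-3.54350,4.96927) → ×s → (-3.59159,5.03671) → (-3.59,5.04)
v3: (5,-4) → rotate → (-5.03472,3.95622) → ×s → (-5.10304,4.00991) → (-5.10,4.01)
v4: (2.5,4.5) → rotate → (-2.46064,-4.52164) → ×s → (-2.49403,-4.58301) → (-2.49,-4.58)
v5: (1.5,4.5) → rotate → (-1.46067,-4.51292) → ×s → (-1.48050,-4.57417) → (-1.48,-4.57)
v6: (0,3.5) → rotate → (0.03054,-3.49987) → ×s → (0.03096,-3.54736) → (0.03,-3.55)

Cross-section at z=9.5: (1.51,1.03) (-3.59,5.04) (-5.10,4.01) (-2.49,-4.58) (-1.48,-4.57) (0.03,-3.55)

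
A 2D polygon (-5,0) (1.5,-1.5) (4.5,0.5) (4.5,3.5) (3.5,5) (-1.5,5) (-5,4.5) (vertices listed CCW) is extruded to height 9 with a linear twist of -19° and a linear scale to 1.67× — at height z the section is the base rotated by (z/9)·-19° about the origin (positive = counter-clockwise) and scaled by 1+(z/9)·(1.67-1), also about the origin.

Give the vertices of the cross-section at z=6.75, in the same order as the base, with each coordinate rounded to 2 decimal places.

Cross-section at z=6.75: (-7.28,1.85) (1.63,-2.74) (6.74,-0.94) (7.85,3.43) (6.95,5.99) (-0.34,7.84) (-5.62,8.40)

t = z/height = 6.75/9 = 0.75
s = 1 + (scale-1)·z/height = 1 + (1.67-1)·6.75/9 = 1.502500
θ = twist·z/height = -19°·6.75/9 = -14.2500° = -0.248709 rad
cos θ = 0.969231, sin θ = -0.246153 (intermediates below are computed at full precision and shown rounded to 5 d.p.)
v1: (-5,0) → rotate → (-4.84615,1.23077) → ×s → (-7.28135,1.84923) → (-7.28,1.85)
v2: (1.5,-1.5) → rotate → (1.08462,-1.82308) → ×s → (1.62964,-2.73917) → (1.63,-2.74)
v3: (4.5,0.5) → rotate → (4.48462,-0.62307) → ×s → (6.73814,-0.93617) → (6.74,-0.94)
v4: (4.5,3.5) → rotate → (5.22308,2.28462) → ×s → (7.84767,3.43264) → (7.85,3.43)
v5: (3.5,5) → rotate → (4.62307,3.98462) → ×s → (6.94617,5.98689) → (6.95,5.99)
v6: (-1.5,5) → rotate → (-0.22308,5.21538) → ×s → (-0.33518,7.83612) → (-0.34,7.84)
v7: (-5,4.5) → rotate → (-3.73846,5.59231) → ×s → (-5.61704,8.40244) → (-5.62,8.40)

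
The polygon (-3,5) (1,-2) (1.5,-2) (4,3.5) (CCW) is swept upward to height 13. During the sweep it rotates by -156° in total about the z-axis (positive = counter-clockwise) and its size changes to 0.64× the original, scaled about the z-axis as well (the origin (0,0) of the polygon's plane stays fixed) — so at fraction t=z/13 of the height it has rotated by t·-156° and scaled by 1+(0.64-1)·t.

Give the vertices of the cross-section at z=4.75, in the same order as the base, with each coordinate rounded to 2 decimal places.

Cross-section at z=4.75: (2.22,4.55) (-0.98,-1.67) (-0.75,-2.04) (4.44,-1.26)

t = z/height = 4.75/13 = 0.365385
s = 1 + (scale-1)·z/height = 1 + (0.64-1)·4.75/13 = 0.868462
θ = twist·z/height = -156°·4.75/13 = -57.0000° = -0.994838 rad
cos θ = 0.544639, sin θ = -0.838671 (intermediates below are computed at full precision and shown rounded to 5 d.p.)
v1: (-3,5) → rotate → (2.55944,5.23921) → ×s → (2.22277,4.55005) → (2.22,4.55)
v2: (1,-2) → rotate → (-1.13270,-1.92795) → ×s → (-0.98371,-1.67435) → (-0.98,-1.67)
v3: (1.5,-2) → rotate → (-0.86038,-2.34728) → ×s → (-0.74721,-2.03853) → (-0.75,-2.04)
v4: (4,3.5) → rotate → (5.11390,-1.44845) → ×s → (4.44123,-1.25792) → (4.44,-1.26)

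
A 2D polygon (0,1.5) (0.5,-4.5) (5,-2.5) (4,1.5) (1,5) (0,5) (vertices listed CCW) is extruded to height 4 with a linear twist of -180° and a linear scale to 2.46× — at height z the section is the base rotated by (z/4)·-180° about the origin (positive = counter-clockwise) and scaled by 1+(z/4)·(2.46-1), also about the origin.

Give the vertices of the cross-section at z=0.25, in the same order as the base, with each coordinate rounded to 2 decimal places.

Cross-section at z=0.25: (0.32,1.61) (-0.42,-4.92) (4.82,-3.74) (4.60,0.75) (2.13,5.14) (1.06,5.35)

t = z/height = 0.25/4 = 0.0625
s = 1 + (scale-1)·z/height = 1 + (2.46-1)·0.25/4 = 1.091250
θ = twist·z/height = -180°·0.25/4 = -11.2500° = -0.196350 rad
cos θ = 0.980785, sin θ = -0.195090 (intermediates below are computed at full precision and shown rounded to 5 d.p.)
v1: (0,1.5) → rotate → (0.29264,1.47118) → ×s → (0.31934,1.60542) → (0.32,1.61)
v2: (0.5,-4.5) → rotate → (-0.38751,-4.51108) → ×s → (-0.42287,-4.92271) → (-0.42,-4.92)
v3: (5,-2.5) → rotate → (4.41620,-3.42741) → ×s → (4.81918,-3.74017) → (4.82,-3.74)
v4: (4,1.5) → rotate → (4.21578,0.69082) → ×s → (4.60047,0.75385) → (4.60,0.75)
v5: (1,5) → rotate → (1.95624,4.70884) → ×s → (2.13474,5.13852) → (2.13,5.14)
v6: (0,5) → rotate → (0.97545,4.90393) → ×s → (1.06446,5.35141) → (1.06,5.35)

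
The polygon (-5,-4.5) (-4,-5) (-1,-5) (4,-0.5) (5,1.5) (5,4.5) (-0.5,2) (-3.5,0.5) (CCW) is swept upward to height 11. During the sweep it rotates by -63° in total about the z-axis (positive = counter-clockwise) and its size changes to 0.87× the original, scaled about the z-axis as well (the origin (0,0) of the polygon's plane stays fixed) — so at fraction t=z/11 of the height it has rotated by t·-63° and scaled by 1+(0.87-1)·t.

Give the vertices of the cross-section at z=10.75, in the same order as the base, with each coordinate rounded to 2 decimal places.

Cross-section at z=10.75: (-5.53,1.97) (-5.50,0.99) (-4.25,-1.31) (1.28,-3.28) (3.23,-3.21) (5.53,-1.97) (1.33,1.22) (-1.07,2.89)

t = z/height = 10.75/11 = 0.977273
s = 1 + (scale-1)·z/height = 1 + (0.87-1)·10.75/11 = 0.872955
θ = twist·z/height = -63°·10.75/11 = -61.5682° = -1.074567 rad
cos θ = 0.476113, sin θ = -0.879384 (intermediates below are computed at full precision and shown rounded to 5 d.p.)
v1: (-5,-4.5) → rotate → (-6.33779,2.25441) → ×s → (-5.53260,1.96800) → (-5.53,1.97)
v2: (-4,-5) → rotate → (-6.30137,1.13697) → ×s → (-5.50081,0.99253) → (-5.50,0.99)
v3: (-1,-5) → rotate → (-4.87303,-1.50118) → ×s → (-4.25394,-1.31046) → (-4.25,-1.31)
v4: (4,-0.5) → rotate → (1.46476,-3.75559) → ×s → (1.27867,-3.27846) → (1.28,-3.28)
v5: (5,1.5) → rotate → (3.69964,-3.68275) → ×s → (3.22962,-3.21488) → (3.23,-3.21)
v6: (5,4.5) → rotate → (6.33779,-2.25441) → ×s → (5.53260,-1.96800) → (5.53,-1.97)
v7: (-0.5,2) → rotate → (1.52071,1.39192) → ×s → (1.32751,1.21508) → (1.33,1.22)
v8: (-3.5,0.5) → rotate → (-1.22670,3.31590) → ×s → (-1.07086,2.89463) → (-1.07,2.89)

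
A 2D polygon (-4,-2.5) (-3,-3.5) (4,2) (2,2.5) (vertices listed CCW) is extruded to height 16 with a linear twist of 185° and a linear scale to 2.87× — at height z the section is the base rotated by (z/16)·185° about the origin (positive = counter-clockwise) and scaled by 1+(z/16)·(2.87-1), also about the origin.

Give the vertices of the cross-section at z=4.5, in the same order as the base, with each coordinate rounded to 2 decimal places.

t = z/height = 4.5/16 = 0.28125
s = 1 + (scale-1)·z/height = 1 + (2.87-1)·4.5/16 = 1.525938
θ = twist·z/height = 185°·4.5/16 = 52.0313° = 0.908117 rad
cos θ = 0.615232, sin θ = 0.788346 (intermediates below are computed at full precision and shown rounded to 5 d.p.)
v1: (-4,-2.5) → rotate → (-0.49006,-4.69146) → ×s → (-0.74780,-7.15888) → (-0.75,-7.16)
v2: (-3,-3.5) → rotate → (0.91352,-4.51835) → ×s → (1.39397,-6.89472) → (1.39,-6.89)
v3: (4,2) → rotate → (0.88423,4.38385) → ×s → (1.34929,6.68948) → (1.35,6.69)
v4: (2,2.5) → rotate → (-0.74040,3.11477) → ×s → (-1.12981,4.75295) → (-1.13,4.75)

Cross-section at z=4.5: (-0.75,-7.16) (1.39,-6.89) (1.35,6.69) (-1.13,4.75)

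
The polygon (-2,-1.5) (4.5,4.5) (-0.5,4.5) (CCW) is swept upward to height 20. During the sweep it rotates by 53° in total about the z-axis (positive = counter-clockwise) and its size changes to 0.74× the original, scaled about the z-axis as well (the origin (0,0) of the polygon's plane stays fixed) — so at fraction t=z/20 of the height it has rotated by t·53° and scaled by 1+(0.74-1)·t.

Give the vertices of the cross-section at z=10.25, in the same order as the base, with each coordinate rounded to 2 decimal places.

Cross-section at z=10.25: (-0.95,-1.95) (1.69,5.25) (-2.17,3.27)

t = z/height = 10.25/20 = 0.5125
s = 1 + (scale-1)·z/height = 1 + (0.74-1)·10.25/20 = 0.866750
θ = twist·z/height = 53°·10.25/20 = 27.1625° = 0.474075 rad
cos θ = 0.889715, sin θ = 0.456516 (intermediates below are computed at full precision and shown rounded to 5 d.p.)
v1: (-2,-1.5) → rotate → (-1.09466,-2.24760) → ×s → (-0.94879,-1.94811) → (-0.95,-1.95)
v2: (4.5,4.5) → rotate → (1.94940,6.05804) → ×s → (1.68964,5.25081) → (1.69,5.25)
v3: (-0.5,4.5) → rotate → (-2.49918,3.77546) → ×s → (-2.16616,3.27238) → (-2.17,3.27)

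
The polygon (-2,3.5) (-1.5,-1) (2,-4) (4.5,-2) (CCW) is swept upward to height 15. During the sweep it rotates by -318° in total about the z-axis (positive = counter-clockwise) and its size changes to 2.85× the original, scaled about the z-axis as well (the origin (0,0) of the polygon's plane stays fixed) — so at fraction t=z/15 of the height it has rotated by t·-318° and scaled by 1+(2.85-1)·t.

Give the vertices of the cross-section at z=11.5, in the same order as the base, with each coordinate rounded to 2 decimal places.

Cross-section at z=11.5: (-5.46,-8.08) (3.77,-2.19) (6.54,8.61) (-0.46,11.90)

t = z/height = 11.5/15 = 0.766667
s = 1 + (scale-1)·z/height = 1 + (2.85-1)·11.5/15 = 2.418333
θ = twist·z/height = -318°·11.5/15 = -243.8000° = -4.255113 rad
cos θ = -0.441506, sin θ = 0.897258 (intermediates below are computed at full precision and shown rounded to 5 d.p.)
v1: (-2,3.5) → rotate → (-2.25739,-3.33979) → ×s → (-5.45913,-8.07672) → (-5.46,-8.08)
v2: (-1.5,-1) → rotate → (1.55952,-0.90438) → ×s → (3.77143,-2.18710) → (3.77,-2.19)
v3: (2,-4) → rotate → (2.70602,3.56054) → ×s → (6.54406,8.61057) → (6.54,8.61)
v4: (4.5,-2) → rotate → (-0.19226,4.92067) → ×s → (-0.46495,11.89983) → (-0.46,11.90)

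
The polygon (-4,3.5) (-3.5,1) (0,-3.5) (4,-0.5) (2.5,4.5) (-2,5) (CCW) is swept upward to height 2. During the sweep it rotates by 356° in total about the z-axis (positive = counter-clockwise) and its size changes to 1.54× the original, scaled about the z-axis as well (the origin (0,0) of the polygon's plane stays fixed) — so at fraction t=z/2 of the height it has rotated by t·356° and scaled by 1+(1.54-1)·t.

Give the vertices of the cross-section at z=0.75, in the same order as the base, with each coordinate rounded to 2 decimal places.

t = z/height = 0.75/2 = 0.375
s = 1 + (scale-1)·z/height = 1 + (1.54-1)·0.75/2 = 1.202500
θ = twist·z/height = 356°·0.75/2 = 133.5000° = 2.330015 rad
cos θ = -0.688355, sin θ = 0.725374 (intermediates below are computed at full precision and shown rounded to 5 d.p.)
v1: (-4,3.5) → rotate → (0.21461,-5.31074) → ×s → (0.25807,-6.38616) → (0.26,-6.39)
v2: (-3.5,1) → rotate → (1.68387,-3.22716) → ×s → (2.02485,-3.88067) → (2.02,-3.88)
v3: (0,-3.5) → rotate → (2.53881,2.40924) → ×s → (3.05292,2.89711) → (3.05,2.90)
v4: (4,-0.5) → rotate → (-2.39073,3.24567) → ×s → (-2.87485,3.90292) → (-2.87,3.90)
v5: (2.5,4.5) → rotate → (-4.98507,-1.28416) → ×s → (-5.99455,-1.54420) → (-5.99,-1.54)
v6: (-2,5) → rotate → (-2.25016,-4.89252) → ×s → (-2.70582,-5.88326) → (-2.71,-5.88)

Cross-section at z=0.75: (0.26,-6.39) (2.02,-3.88) (3.05,2.90) (-2.87,3.90) (-5.99,-1.54) (-2.71,-5.88)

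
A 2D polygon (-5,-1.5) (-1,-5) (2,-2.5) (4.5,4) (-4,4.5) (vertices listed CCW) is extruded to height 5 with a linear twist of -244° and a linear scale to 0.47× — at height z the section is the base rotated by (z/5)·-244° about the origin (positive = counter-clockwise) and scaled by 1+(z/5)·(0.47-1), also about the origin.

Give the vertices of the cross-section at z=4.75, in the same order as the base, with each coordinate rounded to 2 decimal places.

t = z/height = 4.75/5 = 0.95
s = 1 + (scale-1)·z/height = 1 + (0.47-1)·4.75/5 = 0.496500
θ = twist·z/height = -244°·4.75/5 = -231.8000° = -4.045673 rad
cos θ = -0.618408, sin θ = 0.785857 (intermediates below are computed at full precision and shown rounded to 5 d.p.)
v1: (-5,-1.5) → rotate → (4.27083,-3.00167) → ×s → (2.12047,-1.49033) → (2.12,-1.49)
v2: (-1,-5) → rotate → (4.54769,2.30619) → ×s → (2.25793,1.14502) → (2.26,1.15)
v3: (2,-2.5) → rotate → (0.72783,3.11773) → ×s → (0.36137,1.54796) → (0.36,1.55)
v4: (4.5,4) → rotate → (-5.92627,1.06272) → ×s → (-2.94239,0.52764) → (-2.94,0.53)
v5: (-4,4.5) → rotate → (-1.06272,-5.92627) → ×s → (-0.52764,-2.94239) → (-0.53,-2.94)

Cross-section at z=4.75: (2.12,-1.49) (2.26,1.15) (0.36,1.55) (-2.94,0.53) (-0.53,-2.94)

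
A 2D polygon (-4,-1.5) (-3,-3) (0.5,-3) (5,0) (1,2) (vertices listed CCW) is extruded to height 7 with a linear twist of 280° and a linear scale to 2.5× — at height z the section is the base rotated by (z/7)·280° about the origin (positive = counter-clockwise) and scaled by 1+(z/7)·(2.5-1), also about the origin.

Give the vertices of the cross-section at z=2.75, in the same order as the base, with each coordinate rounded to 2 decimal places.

Cross-section at z=2.75: (4.41,-5.16) (6.11,-2.85) (4.21,2.38) (-2.72,7.47) (-3.53,0.41)

t = z/height = 2.75/7 = 0.392857
s = 1 + (scale-1)·z/height = 1 + (2.5-1)·2.75/7 = 1.589286
θ = twist·z/height = 280°·2.75/7 = 110.0000° = 1.919862 rad
cos θ = -0.342020, sin θ = 0.939693 (intermediates below are computed at full precision and shown rounded to 5 d.p.)
v1: (-4,-1.5) → rotate → (2.77762,-3.24574) → ×s → (4.41443,-5.15841) → (4.41,-5.16)
v2: (-3,-3) → rotate → (3.84514,-1.79302) → ×s → (6.11102,-2.84962) → (6.11,-2.85)
v3: (0.5,-3) → rotate → (2.64807,1.49591) → ×s → (4.20854,2.37742) → (4.21,2.38)
v4: (5,0) → rotate → (-1.71010,4.69846) → ×s → (-2.71784,7.46720) → (-2.72,7.47)
v5: (1,2) → rotate → (-2.22141,0.25565) → ×s → (-3.53045,0.40630) → (-3.53,0.41)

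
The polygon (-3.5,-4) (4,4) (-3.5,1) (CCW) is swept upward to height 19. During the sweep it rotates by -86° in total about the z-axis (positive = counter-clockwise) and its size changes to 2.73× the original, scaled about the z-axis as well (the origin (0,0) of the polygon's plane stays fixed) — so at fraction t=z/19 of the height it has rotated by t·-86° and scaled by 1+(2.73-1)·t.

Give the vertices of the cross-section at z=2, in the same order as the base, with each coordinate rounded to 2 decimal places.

t = z/height = 2/19 = 0.105263
s = 1 + (scale-1)·z/height = 1 + (2.73-1)·2/19 = 1.182105
θ = twist·z/height = -86°·2/19 = -9.0526° = -0.157998 rad
cos θ = 0.987544, sin θ = -0.157342 (intermediates below are computed at full precision and shown rounded to 5 d.p.)
v1: (-3.5,-4) → rotate → (-4.08577,-3.39948) → ×s → (-4.82981,-4.01854) → (-4.83,-4.02)
v2: (4,4) → rotate → (4.57954,3.32081) → ×s → (5.41350,3.92555) → (5.41,3.93)
v3: (-3.5,1) → rotate → (-3.29906,1.53824) → ×s → (-3.89984,1.81836) → (-3.90,1.82)

Cross-section at z=2: (-4.83,-4.02) (5.41,3.93) (-3.90,1.82)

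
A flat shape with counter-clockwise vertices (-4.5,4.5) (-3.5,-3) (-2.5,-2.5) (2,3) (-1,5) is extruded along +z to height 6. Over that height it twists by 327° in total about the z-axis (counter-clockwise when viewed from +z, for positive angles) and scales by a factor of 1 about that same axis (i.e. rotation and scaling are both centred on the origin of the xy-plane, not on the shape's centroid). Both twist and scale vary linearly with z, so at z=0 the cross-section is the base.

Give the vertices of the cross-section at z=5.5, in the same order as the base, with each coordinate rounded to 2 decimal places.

Cross-section at z=5.5: (1.67,6.14) (-4.34,1.55) (-3.41,0.93) (3.60,-0.25) (3.84,3.35)

t = z/height = 5.5/6 = 0.916667
s = 1 + (scale-1)·z/height = 1 + (1-1)·5.5/6 = 1.000000
θ = twist·z/height = 327°·5.5/6 = 299.7500° = 5.231624 rad
cos θ = 0.496217, sin θ = -0.868199 (intermediates below are computed at full precision and shown rounded to 5 d.p.)
v1: (-4.5,4.5) → rotate → (1.67392,6.13987) → ×s → (1.67392,6.13987) → (1.67,6.14)
v2: (-3.5,-3) → rotate → (-4.34135,1.55005) → ×s → (-4.34135,1.55005) → (-4.34,1.55)
v3: (-2.5,-2.5) → rotate → (-3.41104,0.92996) → ×s → (-3.41104,0.92996) → (-3.41,0.93)
v4: (2,3) → rotate → (3.59703,-0.24775) → ×s → (3.59703,-0.24775) → (3.60,-0.25)
v5: (-1,5) → rotate → (3.84478,3.34928) → ×s → (3.84478,3.34928) → (3.84,3.35)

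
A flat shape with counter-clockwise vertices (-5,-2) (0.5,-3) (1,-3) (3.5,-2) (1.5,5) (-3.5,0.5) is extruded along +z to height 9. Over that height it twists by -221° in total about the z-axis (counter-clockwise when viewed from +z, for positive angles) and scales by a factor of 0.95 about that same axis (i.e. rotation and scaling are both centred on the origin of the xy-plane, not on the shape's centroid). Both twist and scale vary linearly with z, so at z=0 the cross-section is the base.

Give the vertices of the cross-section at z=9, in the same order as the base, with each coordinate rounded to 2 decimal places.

Cross-section at z=9: (4.83,-1.68) (1.51,2.46) (1.15,2.77) (-1.26,3.62) (-4.19,-2.65) (2.20,-2.54)

t = z/height = 9/9 = 1
s = 1 + (scale-1)·z/height = 1 + (0.95-1)·9/9 = 0.950000
θ = twist·z/height = -221°·9/9 = -221.0000° = -3.857178 rad
cos θ = -0.754710, sin θ = 0.656059 (intermediates below are computed at full precision and shown rounded to 5 d.p.)
v1: (-5,-2) → rotate → (5.08567,-1.77088) → ×s → (4.83138,-1.68233) → (4.83,-1.68)
v2: (0.5,-3) → rotate → (1.59082,2.59216) → ×s → (1.51128,2.46255) → (1.51,2.46)
v3: (1,-3) → rotate → (1.21347,2.92019) → ×s → (1.15279,2.77418) → (1.15,2.77)
v4: (3.5,-2) → rotate → (-1.32937,3.80563) → ×s → (-1.26290,3.61534) → (-1.26,3.62)
v5: (1.5,5) → rotate → (-4.41236,-2.78946) → ×s → (-4.19174,-2.64999) → (-4.19,-2.65)
v6: (-3.5,0.5) → rotate → (2.31345,-2.67356) → ×s → (2.19778,-2.53988) → (2.20,-2.54)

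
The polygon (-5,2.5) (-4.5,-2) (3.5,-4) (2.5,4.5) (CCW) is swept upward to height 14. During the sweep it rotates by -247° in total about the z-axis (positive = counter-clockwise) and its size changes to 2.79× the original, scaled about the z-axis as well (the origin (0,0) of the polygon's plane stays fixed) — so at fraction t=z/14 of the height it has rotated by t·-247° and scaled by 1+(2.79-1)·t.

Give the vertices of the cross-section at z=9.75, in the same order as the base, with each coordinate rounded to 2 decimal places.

Cross-section at z=9.75: (11.90,-4.00) (9.39,5.85) (-9.03,7.81) (-4.16,-10.79)

t = z/height = 9.75/14 = 0.696429
s = 1 + (scale-1)·z/height = 1 + (2.79-1)·9.75/14 = 2.246607
θ = twist·z/height = -247°·9.75/14 = -172.0179° = -3.002278 rad
cos θ = -0.990311, sin θ = -0.138864 (intermediates below are computed at full precision and shown rounded to 5 d.p.)
v1: (-5,2.5) → rotate → (5.29872,-1.78146) → ×s → (11.90414,-4.00223) → (11.90,-4.00)
v2: (-4.5,-2) → rotate → (4.17867,2.60551) → ×s → (9.38784,5.85356) → (9.39,5.85)
v3: (3.5,-4) → rotate → (-4.02155,3.47522) → ×s → (-9.03484,7.80745) → (-9.03,7.81)
v4: (2.5,4.5) → rotate → (-1.85089,-4.80356) → ×s → (-4.15822,-10.79172) → (-4.16,-10.79)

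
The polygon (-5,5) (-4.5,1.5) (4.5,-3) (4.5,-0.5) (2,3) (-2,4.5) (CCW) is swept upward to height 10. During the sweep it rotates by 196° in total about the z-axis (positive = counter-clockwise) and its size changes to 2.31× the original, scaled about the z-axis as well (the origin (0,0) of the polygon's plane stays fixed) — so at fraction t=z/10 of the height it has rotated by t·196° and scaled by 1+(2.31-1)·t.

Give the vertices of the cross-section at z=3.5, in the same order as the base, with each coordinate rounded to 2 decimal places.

t = z/height = 3.5/10 = 0.35
s = 1 + (scale-1)·z/height = 1 + (2.31-1)·3.5/10 = 1.458500
θ = twist·z/height = 196°·3.5/10 = 68.6000° = 1.197296 rad
cos θ = 0.364877, sin θ = 0.931056 (intermediates below are computed at full precision and shown rounded to 5 d.p.)
v1: (-5,5) → rotate → (-6.47966,-2.83090) → ×s → (-9.45059,-4.12886) → (-9.45,-4.13)
v2: (-4.5,1.5) → rotate → (-3.03853,-3.64244) → ×s → (-4.43169,-5.31249) → (-4.43,-5.31)
v3: (4.5,-3) → rotate → (4.43511,3.09512) → ×s → (6.46861,4.51423) → (6.47,4.51)
v4: (4.5,-0.5) → rotate → (2.10747,4.00731) → ×s → (3.07375,5.84467) → (3.07,5.84)
v5: (2,3) → rotate → (-2.06341,2.95674) → ×s → (-3.00949,4.31241) → (-3.01,4.31)
v6: (-2,4.5) → rotate → (-4.91950,-0.22017) → ×s → (-7.17510,-0.32111) → (-7.18,-0.32)

Cross-section at z=3.5: (-9.45,-4.13) (-4.43,-5.31) (6.47,4.51) (3.07,5.84) (-3.01,4.31) (-7.18,-0.32)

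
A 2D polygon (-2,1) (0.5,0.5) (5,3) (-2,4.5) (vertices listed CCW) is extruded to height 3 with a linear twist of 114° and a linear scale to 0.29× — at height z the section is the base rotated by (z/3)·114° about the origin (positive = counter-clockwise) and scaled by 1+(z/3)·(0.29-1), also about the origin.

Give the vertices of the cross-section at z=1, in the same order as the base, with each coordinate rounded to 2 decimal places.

Cross-section at z=1: (-1.67,-0.34) (0.07,0.54) (1.60,4.15) (-3.32,1.77)

t = z/height = 1/3 = 0.333333
s = 1 + (scale-1)·z/height = 1 + (0.29-1)·1/3 = 0.763333
θ = twist·z/height = 114°·1/3 = 38.0000° = 0.663225 rad
cos θ = 0.788011, sin θ = 0.615661 (intermediates below are computed at full precision and shown rounded to 5 d.p.)
v1: (-2,1) → rotate → (-2.19168,-0.44331) → ×s → (-1.67298,-0.33839) → (-1.67,-0.34)
v2: (0.5,0.5) → rotate → (0.08617,0.70184) → ×s → (0.06578,0.53573) → (0.07,0.54)
v3: (5,3) → rotate → (2.09307,5.44234) → ×s → (1.59771,4.15432) → (1.60,4.15)
v4: (-2,4.5) → rotate → (-4.34650,2.31473) → ×s → (-3.31783,1.76691) → (-3.32,1.77)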